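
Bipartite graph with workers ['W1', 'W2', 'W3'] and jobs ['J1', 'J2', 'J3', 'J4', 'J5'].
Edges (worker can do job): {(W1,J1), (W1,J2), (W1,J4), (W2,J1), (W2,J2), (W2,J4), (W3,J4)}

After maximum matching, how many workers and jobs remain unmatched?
Unmatched: 0 workers, 2 jobs

Maximum matching size: 3
Workers: 3 total, 3 matched, 0 unmatched
Jobs: 5 total, 3 matched, 2 unmatched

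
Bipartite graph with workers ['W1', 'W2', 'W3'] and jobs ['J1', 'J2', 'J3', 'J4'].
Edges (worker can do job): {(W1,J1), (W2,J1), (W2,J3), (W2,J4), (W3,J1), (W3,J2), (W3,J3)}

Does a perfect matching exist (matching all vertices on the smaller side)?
Yes, perfect matching exists (size 3)

Perfect matching: {(W1,J1), (W2,J4), (W3,J3)}
All 3 vertices on the smaller side are matched.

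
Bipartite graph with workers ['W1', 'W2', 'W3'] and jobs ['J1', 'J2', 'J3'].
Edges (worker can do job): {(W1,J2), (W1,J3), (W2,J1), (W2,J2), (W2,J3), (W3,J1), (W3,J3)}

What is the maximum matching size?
Maximum matching size = 3

Maximum matching: {(W1,J3), (W2,J2), (W3,J1)}
Size: 3

This assigns 3 workers to 3 distinct jobs.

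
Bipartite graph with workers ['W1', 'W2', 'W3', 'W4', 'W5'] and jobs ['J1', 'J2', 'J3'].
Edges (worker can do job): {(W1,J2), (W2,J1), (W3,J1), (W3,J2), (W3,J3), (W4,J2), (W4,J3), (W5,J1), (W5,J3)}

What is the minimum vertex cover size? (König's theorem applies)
Minimum vertex cover size = 3

By König's theorem: in bipartite graphs,
min vertex cover = max matching = 3

Maximum matching has size 3, so minimum vertex cover also has size 3.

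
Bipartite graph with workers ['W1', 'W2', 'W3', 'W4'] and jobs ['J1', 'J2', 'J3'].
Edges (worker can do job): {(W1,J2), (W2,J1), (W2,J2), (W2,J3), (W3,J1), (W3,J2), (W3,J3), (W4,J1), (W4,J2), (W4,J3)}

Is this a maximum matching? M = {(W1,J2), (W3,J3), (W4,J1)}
Yes, size 3 is maximum

Proposed matching has size 3.
Maximum matching size for this graph: 3.

This is a maximum matching.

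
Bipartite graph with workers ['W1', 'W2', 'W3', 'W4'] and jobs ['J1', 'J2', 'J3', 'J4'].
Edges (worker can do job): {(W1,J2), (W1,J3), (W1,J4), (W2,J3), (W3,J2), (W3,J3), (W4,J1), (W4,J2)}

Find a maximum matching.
Matching: {(W1,J4), (W2,J3), (W3,J2), (W4,J1)}

Maximum matching (size 4):
  W1 → J4
  W2 → J3
  W3 → J2
  W4 → J1

Each worker is assigned to at most one job, and each job to at most one worker.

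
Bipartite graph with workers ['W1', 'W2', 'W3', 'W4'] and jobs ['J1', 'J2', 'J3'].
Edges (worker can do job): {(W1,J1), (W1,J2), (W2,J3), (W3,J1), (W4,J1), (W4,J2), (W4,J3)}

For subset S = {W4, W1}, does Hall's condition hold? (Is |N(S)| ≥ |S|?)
Yes: |N(S)| = 3, |S| = 2

Subset S = {W4, W1}
Neighbors N(S) = {J1, J2, J3}

|N(S)| = 3, |S| = 2
Hall's condition: |N(S)| ≥ |S| is satisfied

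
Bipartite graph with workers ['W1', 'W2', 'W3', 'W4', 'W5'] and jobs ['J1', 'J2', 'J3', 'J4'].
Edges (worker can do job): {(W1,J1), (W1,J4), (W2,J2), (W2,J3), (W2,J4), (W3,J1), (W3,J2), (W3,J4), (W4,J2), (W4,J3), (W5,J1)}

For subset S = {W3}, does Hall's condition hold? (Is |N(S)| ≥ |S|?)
Yes: |N(S)| = 3, |S| = 1

Subset S = {W3}
Neighbors N(S) = {J1, J2, J4}

|N(S)| = 3, |S| = 1
Hall's condition: |N(S)| ≥ |S| is satisfied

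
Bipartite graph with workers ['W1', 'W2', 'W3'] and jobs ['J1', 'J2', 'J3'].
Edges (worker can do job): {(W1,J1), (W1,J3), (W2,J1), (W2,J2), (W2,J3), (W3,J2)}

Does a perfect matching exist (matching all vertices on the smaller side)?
Yes, perfect matching exists (size 3)

Perfect matching: {(W1,J1), (W2,J3), (W3,J2)}
All 3 vertices on the smaller side are matched.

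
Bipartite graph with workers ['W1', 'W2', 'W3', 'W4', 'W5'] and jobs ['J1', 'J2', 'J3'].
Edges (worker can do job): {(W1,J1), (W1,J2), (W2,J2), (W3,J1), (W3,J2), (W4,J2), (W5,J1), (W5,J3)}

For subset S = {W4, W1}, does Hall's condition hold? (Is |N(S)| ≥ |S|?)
Yes: |N(S)| = 2, |S| = 2

Subset S = {W4, W1}
Neighbors N(S) = {J1, J2}

|N(S)| = 2, |S| = 2
Hall's condition: |N(S)| ≥ |S| is satisfied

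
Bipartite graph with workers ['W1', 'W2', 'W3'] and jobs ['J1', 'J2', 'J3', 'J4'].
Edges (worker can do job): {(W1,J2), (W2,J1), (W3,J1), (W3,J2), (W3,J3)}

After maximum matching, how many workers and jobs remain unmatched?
Unmatched: 0 workers, 1 jobs

Maximum matching size: 3
Workers: 3 total, 3 matched, 0 unmatched
Jobs: 4 total, 3 matched, 1 unmatched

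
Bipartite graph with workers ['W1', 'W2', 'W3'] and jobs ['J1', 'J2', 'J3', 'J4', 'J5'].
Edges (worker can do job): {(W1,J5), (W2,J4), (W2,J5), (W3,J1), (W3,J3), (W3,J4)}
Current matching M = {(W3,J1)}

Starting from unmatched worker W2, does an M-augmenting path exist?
Yes: W2 → J5

An M-augmenting path alternates non-matching / matching edges, starting and ending at unmatched vertices.
Path: W2 → J5
(J5 is unmatched in M, so the path is augmenting.)
Flipping edges along this path would increase |M| from 1 to 2.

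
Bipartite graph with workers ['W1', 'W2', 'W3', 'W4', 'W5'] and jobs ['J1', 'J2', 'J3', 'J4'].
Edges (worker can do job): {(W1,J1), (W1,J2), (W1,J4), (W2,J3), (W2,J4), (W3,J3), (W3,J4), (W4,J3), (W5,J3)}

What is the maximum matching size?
Maximum matching size = 3

Maximum matching: {(W1,J2), (W2,J4), (W3,J3)}
Size: 3

This assigns 3 workers to 3 distinct jobs.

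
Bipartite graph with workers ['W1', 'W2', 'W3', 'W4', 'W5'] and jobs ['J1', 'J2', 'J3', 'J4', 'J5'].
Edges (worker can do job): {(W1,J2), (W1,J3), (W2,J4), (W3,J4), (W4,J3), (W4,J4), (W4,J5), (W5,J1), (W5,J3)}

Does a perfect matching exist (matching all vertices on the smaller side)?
No, maximum matching has size 4 < 5

Maximum matching has size 4, need 5 for perfect matching.
Unmatched workers: ['W2']
Unmatched jobs: ['J2']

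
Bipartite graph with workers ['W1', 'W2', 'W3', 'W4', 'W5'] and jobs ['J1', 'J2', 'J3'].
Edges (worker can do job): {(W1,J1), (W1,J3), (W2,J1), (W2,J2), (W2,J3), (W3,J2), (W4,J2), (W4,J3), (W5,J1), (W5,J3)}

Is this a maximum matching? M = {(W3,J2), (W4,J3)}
No, size 2 is not maximum

Proposed matching has size 2.
Maximum matching size for this graph: 3.

This is NOT maximum - can be improved to size 3.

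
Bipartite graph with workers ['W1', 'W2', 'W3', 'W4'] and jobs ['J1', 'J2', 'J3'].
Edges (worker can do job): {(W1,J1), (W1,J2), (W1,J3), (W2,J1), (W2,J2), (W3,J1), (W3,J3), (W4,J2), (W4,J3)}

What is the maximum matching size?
Maximum matching size = 3

Maximum matching: {(W1,J3), (W3,J1), (W4,J2)}
Size: 3

This assigns 3 workers to 3 distinct jobs.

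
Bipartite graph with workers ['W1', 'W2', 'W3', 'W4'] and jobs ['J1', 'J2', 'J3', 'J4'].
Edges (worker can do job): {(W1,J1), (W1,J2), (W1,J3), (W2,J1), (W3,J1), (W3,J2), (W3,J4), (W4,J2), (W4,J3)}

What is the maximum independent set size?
Maximum independent set = 4

By König's theorem:
- Min vertex cover = Max matching = 4
- Max independent set = Total vertices - Min vertex cover
- Max independent set = 8 - 4 = 4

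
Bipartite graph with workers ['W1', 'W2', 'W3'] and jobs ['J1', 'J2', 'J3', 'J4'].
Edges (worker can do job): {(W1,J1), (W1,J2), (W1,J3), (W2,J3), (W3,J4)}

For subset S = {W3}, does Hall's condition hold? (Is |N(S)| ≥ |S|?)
Yes: |N(S)| = 1, |S| = 1

Subset S = {W3}
Neighbors N(S) = {J4}

|N(S)| = 1, |S| = 1
Hall's condition: |N(S)| ≥ |S| is satisfied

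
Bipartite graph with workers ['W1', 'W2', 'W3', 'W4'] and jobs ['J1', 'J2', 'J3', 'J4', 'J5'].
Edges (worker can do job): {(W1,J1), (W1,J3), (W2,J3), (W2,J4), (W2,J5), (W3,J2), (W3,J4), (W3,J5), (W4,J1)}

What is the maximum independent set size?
Maximum independent set = 5

By König's theorem:
- Min vertex cover = Max matching = 4
- Max independent set = Total vertices - Min vertex cover
- Max independent set = 9 - 4 = 5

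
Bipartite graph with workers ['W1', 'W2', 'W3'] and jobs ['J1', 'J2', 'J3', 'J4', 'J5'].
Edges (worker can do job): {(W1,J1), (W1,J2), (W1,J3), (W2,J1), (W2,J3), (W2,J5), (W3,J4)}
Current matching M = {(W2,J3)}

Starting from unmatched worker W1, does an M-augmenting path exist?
Yes: W1 → J2

An M-augmenting path alternates non-matching / matching edges, starting and ending at unmatched vertices.
Path: W1 → J2
(J2 is unmatched in M, so the path is augmenting.)
Flipping edges along this path would increase |M| from 1 to 2.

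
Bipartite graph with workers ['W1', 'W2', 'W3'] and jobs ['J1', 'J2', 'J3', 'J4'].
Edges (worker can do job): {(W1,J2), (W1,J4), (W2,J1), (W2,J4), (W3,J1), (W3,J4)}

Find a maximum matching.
Matching: {(W1,J2), (W2,J1), (W3,J4)}

Maximum matching (size 3):
  W1 → J2
  W2 → J1
  W3 → J4

Each worker is assigned to at most one job, and each job to at most one worker.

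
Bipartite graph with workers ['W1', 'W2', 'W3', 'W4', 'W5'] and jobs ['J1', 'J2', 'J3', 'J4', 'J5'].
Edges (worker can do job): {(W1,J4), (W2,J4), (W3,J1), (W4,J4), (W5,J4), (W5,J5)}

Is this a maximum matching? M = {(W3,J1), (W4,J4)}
No, size 2 is not maximum

Proposed matching has size 2.
Maximum matching size for this graph: 3.

This is NOT maximum - can be improved to size 3.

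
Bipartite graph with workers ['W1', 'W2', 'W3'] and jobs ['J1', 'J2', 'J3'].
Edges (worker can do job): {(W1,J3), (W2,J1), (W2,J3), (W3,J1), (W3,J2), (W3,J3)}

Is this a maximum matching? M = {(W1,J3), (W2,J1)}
No, size 2 is not maximum

Proposed matching has size 2.
Maximum matching size for this graph: 3.

This is NOT maximum - can be improved to size 3.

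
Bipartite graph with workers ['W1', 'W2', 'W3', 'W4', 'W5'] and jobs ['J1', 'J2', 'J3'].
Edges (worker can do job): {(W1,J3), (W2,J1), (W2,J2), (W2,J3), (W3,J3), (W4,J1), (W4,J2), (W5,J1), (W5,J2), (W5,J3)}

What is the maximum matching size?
Maximum matching size = 3

Maximum matching: {(W3,J3), (W4,J1), (W5,J2)}
Size: 3

This assigns 3 workers to 3 distinct jobs.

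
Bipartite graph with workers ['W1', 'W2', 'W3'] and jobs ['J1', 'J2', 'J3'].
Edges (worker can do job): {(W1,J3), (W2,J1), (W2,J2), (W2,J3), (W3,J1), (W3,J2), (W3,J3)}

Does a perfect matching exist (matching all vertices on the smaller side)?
Yes, perfect matching exists (size 3)

Perfect matching: {(W1,J3), (W2,J2), (W3,J1)}
All 3 vertices on the smaller side are matched.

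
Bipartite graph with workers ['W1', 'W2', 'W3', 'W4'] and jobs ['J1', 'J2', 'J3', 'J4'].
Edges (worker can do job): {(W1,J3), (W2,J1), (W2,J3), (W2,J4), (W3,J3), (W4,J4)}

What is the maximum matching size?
Maximum matching size = 3

Maximum matching: {(W2,J1), (W3,J3), (W4,J4)}
Size: 3

This assigns 3 workers to 3 distinct jobs.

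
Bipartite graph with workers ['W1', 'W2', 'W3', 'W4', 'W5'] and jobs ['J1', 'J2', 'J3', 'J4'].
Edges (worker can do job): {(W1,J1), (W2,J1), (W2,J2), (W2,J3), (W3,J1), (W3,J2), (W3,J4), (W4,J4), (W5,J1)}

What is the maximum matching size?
Maximum matching size = 4

Maximum matching: {(W2,J3), (W3,J2), (W4,J4), (W5,J1)}
Size: 4

This assigns 4 workers to 4 distinct jobs.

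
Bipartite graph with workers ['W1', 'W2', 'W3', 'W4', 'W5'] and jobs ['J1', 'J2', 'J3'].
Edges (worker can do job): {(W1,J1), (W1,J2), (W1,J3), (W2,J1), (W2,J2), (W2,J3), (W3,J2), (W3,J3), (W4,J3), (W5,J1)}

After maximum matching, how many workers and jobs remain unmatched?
Unmatched: 2 workers, 0 jobs

Maximum matching size: 3
Workers: 5 total, 3 matched, 2 unmatched
Jobs: 3 total, 3 matched, 0 unmatched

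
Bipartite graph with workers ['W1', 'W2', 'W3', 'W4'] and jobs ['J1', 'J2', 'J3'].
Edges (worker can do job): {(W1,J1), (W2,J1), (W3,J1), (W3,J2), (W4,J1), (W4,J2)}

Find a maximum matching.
Matching: {(W3,J1), (W4,J2)}

Maximum matching (size 2):
  W3 → J1
  W4 → J2

Each worker is assigned to at most one job, and each job to at most one worker.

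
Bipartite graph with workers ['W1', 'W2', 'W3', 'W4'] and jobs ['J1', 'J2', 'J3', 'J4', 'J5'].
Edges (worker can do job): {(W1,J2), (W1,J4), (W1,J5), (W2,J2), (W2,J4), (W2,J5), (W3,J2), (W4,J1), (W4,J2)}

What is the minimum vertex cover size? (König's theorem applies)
Minimum vertex cover size = 4

By König's theorem: in bipartite graphs,
min vertex cover = max matching = 4

Maximum matching has size 4, so minimum vertex cover also has size 4.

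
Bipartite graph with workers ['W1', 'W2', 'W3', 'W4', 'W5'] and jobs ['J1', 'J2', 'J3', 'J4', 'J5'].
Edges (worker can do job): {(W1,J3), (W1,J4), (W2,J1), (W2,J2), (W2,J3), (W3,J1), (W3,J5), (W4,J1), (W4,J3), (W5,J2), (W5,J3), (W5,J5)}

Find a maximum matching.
Matching: {(W1,J4), (W2,J2), (W3,J1), (W4,J3), (W5,J5)}

Maximum matching (size 5):
  W1 → J4
  W2 → J2
  W3 → J1
  W4 → J3
  W5 → J5

Each worker is assigned to at most one job, and each job to at most one worker.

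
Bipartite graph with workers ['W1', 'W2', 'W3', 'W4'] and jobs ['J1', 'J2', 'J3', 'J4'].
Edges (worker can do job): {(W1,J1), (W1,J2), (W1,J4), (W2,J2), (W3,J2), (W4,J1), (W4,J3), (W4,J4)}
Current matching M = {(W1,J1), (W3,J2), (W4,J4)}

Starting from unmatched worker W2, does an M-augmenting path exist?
No augmenting path from W2

Alternating search from W2 reaches jobs: {J2}.
Every reachable job is already matched in M, and following those matched edges back to workers exposes no further unvisited jobs.
No M-augmenting path from W2 exists.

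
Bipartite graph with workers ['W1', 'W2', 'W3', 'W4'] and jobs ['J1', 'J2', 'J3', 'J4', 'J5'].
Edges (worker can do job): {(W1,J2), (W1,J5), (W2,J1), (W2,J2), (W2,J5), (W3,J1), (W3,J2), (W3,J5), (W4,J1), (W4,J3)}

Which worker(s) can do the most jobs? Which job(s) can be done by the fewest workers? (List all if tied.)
Most versatile: W2, W3 (3 jobs); Least covered: J4 (0 workers)

Worker degrees (jobs they can do): W1:2, W2:3, W3:3, W4:2
Job degrees (workers who can do it): J1:3, J2:3, J3:1, J4:0, J5:3

Maximum worker degree is 3, achieved by: W2, W3
Minimum job degree is 0, achieved by: J4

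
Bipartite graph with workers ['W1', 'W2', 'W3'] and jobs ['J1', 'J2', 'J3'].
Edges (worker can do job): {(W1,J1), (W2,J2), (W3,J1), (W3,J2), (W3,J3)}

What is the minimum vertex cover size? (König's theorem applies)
Minimum vertex cover size = 3

By König's theorem: in bipartite graphs,
min vertex cover = max matching = 3

Maximum matching has size 3, so minimum vertex cover also has size 3.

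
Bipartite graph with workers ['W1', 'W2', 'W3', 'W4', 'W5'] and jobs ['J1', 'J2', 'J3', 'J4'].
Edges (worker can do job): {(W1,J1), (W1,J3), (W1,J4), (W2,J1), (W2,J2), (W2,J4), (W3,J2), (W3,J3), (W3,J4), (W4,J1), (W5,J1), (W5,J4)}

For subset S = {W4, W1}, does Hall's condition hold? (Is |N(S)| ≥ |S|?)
Yes: |N(S)| = 3, |S| = 2

Subset S = {W4, W1}
Neighbors N(S) = {J1, J3, J4}

|N(S)| = 3, |S| = 2
Hall's condition: |N(S)| ≥ |S| is satisfied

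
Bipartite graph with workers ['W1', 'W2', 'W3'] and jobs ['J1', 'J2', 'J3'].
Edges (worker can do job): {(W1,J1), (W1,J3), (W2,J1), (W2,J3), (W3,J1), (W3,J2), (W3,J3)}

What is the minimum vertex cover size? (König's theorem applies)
Minimum vertex cover size = 3

By König's theorem: in bipartite graphs,
min vertex cover = max matching = 3

Maximum matching has size 3, so minimum vertex cover also has size 3.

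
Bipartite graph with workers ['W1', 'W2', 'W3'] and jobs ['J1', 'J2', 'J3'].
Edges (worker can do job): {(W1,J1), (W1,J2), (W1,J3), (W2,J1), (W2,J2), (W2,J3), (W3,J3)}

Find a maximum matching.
Matching: {(W1,J2), (W2,J1), (W3,J3)}

Maximum matching (size 3):
  W1 → J2
  W2 → J1
  W3 → J3

Each worker is assigned to at most one job, and each job to at most one worker.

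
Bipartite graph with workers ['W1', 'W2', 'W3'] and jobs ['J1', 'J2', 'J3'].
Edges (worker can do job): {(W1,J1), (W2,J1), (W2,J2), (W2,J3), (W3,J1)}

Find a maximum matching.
Matching: {(W2,J3), (W3,J1)}

Maximum matching (size 2):
  W2 → J3
  W3 → J1

Each worker is assigned to at most one job, and each job to at most one worker.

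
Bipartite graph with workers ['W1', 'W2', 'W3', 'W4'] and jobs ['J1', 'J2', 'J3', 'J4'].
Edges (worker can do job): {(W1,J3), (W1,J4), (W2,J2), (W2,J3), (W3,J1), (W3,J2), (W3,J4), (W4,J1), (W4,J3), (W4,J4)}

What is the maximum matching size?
Maximum matching size = 4

Maximum matching: {(W1,J3), (W2,J2), (W3,J4), (W4,J1)}
Size: 4

This assigns 4 workers to 4 distinct jobs.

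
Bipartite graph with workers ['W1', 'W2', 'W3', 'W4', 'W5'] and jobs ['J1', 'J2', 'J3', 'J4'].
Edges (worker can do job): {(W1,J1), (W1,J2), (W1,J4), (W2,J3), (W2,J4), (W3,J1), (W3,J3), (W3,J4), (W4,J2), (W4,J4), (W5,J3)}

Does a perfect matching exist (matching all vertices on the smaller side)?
Yes, perfect matching exists (size 4)

Perfect matching: {(W1,J1), (W2,J4), (W3,J3), (W4,J2)}
All 4 vertices on the smaller side are matched.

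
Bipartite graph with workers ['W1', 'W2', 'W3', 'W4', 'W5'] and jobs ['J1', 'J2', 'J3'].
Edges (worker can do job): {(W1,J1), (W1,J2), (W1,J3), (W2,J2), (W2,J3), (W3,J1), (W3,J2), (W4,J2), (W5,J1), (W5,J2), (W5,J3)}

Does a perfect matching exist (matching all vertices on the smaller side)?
Yes, perfect matching exists (size 3)

Perfect matching: {(W1,J3), (W3,J1), (W5,J2)}
All 3 vertices on the smaller side are matched.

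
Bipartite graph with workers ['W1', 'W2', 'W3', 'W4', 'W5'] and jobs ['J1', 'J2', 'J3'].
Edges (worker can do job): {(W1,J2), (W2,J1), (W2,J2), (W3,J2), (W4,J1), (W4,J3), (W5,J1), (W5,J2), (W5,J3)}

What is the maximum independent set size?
Maximum independent set = 5

By König's theorem:
- Min vertex cover = Max matching = 3
- Max independent set = Total vertices - Min vertex cover
- Max independent set = 8 - 3 = 5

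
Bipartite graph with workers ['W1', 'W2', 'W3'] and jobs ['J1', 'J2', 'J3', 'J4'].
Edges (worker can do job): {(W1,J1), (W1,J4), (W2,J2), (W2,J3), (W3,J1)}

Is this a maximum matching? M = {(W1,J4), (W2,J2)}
No, size 2 is not maximum

Proposed matching has size 2.
Maximum matching size for this graph: 3.

This is NOT maximum - can be improved to size 3.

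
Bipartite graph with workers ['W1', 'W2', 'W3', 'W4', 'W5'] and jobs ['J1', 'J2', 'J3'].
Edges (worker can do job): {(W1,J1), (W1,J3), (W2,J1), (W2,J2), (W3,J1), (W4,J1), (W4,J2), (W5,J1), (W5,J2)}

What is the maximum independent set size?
Maximum independent set = 5

By König's theorem:
- Min vertex cover = Max matching = 3
- Max independent set = Total vertices - Min vertex cover
- Max independent set = 8 - 3 = 5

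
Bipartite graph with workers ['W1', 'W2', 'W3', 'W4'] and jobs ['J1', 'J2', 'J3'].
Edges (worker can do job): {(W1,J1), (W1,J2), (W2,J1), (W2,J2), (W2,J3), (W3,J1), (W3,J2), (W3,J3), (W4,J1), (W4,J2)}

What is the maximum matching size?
Maximum matching size = 3

Maximum matching: {(W1,J1), (W3,J3), (W4,J2)}
Size: 3

This assigns 3 workers to 3 distinct jobs.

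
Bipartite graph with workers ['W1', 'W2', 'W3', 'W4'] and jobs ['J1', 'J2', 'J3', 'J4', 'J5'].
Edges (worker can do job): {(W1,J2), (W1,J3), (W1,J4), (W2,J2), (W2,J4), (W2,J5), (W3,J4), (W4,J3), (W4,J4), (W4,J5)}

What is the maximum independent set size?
Maximum independent set = 5

By König's theorem:
- Min vertex cover = Max matching = 4
- Max independent set = Total vertices - Min vertex cover
- Max independent set = 9 - 4 = 5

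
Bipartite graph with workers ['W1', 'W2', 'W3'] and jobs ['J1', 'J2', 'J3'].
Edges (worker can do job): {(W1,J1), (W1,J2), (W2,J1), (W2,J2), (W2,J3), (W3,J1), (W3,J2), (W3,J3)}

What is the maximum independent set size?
Maximum independent set = 3

By König's theorem:
- Min vertex cover = Max matching = 3
- Max independent set = Total vertices - Min vertex cover
- Max independent set = 6 - 3 = 3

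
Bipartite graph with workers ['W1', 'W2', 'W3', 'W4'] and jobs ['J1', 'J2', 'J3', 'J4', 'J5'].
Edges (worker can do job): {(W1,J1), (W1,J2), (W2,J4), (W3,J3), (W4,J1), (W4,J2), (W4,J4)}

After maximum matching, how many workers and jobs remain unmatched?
Unmatched: 0 workers, 1 jobs

Maximum matching size: 4
Workers: 4 total, 4 matched, 0 unmatched
Jobs: 5 total, 4 matched, 1 unmatched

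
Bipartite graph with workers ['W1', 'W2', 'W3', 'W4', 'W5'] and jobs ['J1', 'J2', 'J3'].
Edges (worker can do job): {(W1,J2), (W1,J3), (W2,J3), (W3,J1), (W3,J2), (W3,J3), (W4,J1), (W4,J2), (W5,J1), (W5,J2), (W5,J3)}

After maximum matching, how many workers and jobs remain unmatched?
Unmatched: 2 workers, 0 jobs

Maximum matching size: 3
Workers: 5 total, 3 matched, 2 unmatched
Jobs: 3 total, 3 matched, 0 unmatched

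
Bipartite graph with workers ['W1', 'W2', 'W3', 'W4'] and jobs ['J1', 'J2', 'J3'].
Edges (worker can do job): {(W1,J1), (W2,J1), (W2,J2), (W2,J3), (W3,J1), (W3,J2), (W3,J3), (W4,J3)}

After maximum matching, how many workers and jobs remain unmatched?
Unmatched: 1 workers, 0 jobs

Maximum matching size: 3
Workers: 4 total, 3 matched, 1 unmatched
Jobs: 3 total, 3 matched, 0 unmatched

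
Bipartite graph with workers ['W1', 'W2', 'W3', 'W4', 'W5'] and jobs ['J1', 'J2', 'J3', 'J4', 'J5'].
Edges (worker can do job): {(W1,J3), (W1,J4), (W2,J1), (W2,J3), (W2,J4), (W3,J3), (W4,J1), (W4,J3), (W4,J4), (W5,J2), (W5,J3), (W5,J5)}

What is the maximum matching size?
Maximum matching size = 4

Maximum matching: {(W2,J1), (W3,J3), (W4,J4), (W5,J2)}
Size: 4

This assigns 4 workers to 4 distinct jobs.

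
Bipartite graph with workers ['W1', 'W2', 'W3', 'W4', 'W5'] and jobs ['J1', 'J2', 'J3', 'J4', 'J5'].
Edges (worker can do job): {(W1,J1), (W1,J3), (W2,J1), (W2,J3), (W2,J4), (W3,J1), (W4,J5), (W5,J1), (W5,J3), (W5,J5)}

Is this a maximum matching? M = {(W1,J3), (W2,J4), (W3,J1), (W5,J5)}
Yes, size 4 is maximum

Proposed matching has size 4.
Maximum matching size for this graph: 4.

This is a maximum matching.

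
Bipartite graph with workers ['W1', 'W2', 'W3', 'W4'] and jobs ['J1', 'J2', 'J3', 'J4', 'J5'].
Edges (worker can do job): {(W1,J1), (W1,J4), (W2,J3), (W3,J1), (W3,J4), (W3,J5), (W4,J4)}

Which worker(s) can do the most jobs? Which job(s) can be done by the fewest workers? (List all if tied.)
Most versatile: W3 (3 jobs); Least covered: J2 (0 workers)

Worker degrees (jobs they can do): W1:2, W2:1, W3:3, W4:1
Job degrees (workers who can do it): J1:2, J2:0, J3:1, J4:3, J5:1

Maximum worker degree is 3, achieved by: W3
Minimum job degree is 0, achieved by: J2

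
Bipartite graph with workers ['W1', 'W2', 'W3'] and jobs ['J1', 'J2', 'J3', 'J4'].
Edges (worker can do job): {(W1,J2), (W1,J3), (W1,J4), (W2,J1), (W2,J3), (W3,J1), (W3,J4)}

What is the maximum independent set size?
Maximum independent set = 4

By König's theorem:
- Min vertex cover = Max matching = 3
- Max independent set = Total vertices - Min vertex cover
- Max independent set = 7 - 3 = 4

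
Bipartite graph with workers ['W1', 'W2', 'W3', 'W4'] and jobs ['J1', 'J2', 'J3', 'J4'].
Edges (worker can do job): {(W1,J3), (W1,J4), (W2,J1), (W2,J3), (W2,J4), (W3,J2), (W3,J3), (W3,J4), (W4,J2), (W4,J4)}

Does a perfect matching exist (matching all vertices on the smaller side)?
Yes, perfect matching exists (size 4)

Perfect matching: {(W1,J3), (W2,J1), (W3,J4), (W4,J2)}
All 4 vertices on the smaller side are matched.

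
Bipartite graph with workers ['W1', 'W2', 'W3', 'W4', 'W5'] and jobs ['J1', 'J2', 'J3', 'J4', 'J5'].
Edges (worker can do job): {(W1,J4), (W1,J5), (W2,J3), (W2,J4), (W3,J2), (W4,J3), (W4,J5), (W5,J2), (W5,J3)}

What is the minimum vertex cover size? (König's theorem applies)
Minimum vertex cover size = 4

By König's theorem: in bipartite graphs,
min vertex cover = max matching = 4

Maximum matching has size 4, so minimum vertex cover also has size 4.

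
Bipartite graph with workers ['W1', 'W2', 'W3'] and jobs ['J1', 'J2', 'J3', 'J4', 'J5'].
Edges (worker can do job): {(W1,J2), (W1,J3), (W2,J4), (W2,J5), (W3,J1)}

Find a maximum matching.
Matching: {(W1,J3), (W2,J4), (W3,J1)}

Maximum matching (size 3):
  W1 → J3
  W2 → J4
  W3 → J1

Each worker is assigned to at most one job, and each job to at most one worker.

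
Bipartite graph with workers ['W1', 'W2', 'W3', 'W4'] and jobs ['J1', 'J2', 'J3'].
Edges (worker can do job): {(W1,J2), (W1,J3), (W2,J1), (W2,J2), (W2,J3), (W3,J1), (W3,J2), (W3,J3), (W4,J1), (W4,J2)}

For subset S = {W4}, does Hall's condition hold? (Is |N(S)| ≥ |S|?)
Yes: |N(S)| = 2, |S| = 1

Subset S = {W4}
Neighbors N(S) = {J1, J2}

|N(S)| = 2, |S| = 1
Hall's condition: |N(S)| ≥ |S| is satisfied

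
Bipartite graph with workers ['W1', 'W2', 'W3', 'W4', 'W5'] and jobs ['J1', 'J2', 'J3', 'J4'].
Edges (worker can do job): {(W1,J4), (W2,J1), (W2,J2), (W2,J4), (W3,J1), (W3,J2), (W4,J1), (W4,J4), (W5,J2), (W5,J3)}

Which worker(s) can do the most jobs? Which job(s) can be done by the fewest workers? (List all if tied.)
Most versatile: W2 (3 jobs); Least covered: J3 (1 workers)

Worker degrees (jobs they can do): W1:1, W2:3, W3:2, W4:2, W5:2
Job degrees (workers who can do it): J1:3, J2:3, J3:1, J4:3

Maximum worker degree is 3, achieved by: W2
Minimum job degree is 1, achieved by: J3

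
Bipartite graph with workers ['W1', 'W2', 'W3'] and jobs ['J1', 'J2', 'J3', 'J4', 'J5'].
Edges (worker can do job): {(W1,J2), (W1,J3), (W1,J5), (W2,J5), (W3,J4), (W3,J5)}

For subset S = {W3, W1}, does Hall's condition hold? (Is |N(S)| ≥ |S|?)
Yes: |N(S)| = 4, |S| = 2

Subset S = {W3, W1}
Neighbors N(S) = {J2, J3, J4, J5}

|N(S)| = 4, |S| = 2
Hall's condition: |N(S)| ≥ |S| is satisfied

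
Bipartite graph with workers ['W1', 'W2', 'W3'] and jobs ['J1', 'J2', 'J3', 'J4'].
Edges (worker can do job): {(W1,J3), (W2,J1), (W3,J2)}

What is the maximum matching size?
Maximum matching size = 3

Maximum matching: {(W1,J3), (W2,J1), (W3,J2)}
Size: 3

This assigns 3 workers to 3 distinct jobs.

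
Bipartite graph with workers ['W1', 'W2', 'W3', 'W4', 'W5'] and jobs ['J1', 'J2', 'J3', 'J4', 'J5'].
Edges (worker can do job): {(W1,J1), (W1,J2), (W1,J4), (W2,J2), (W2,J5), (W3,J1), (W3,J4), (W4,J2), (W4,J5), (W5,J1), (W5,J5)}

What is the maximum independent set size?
Maximum independent set = 6

By König's theorem:
- Min vertex cover = Max matching = 4
- Max independent set = Total vertices - Min vertex cover
- Max independent set = 10 - 4 = 6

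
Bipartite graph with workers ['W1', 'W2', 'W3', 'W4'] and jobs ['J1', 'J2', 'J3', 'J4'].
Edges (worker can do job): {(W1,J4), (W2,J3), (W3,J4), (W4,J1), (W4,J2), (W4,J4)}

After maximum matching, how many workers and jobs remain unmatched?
Unmatched: 1 workers, 1 jobs

Maximum matching size: 3
Workers: 4 total, 3 matched, 1 unmatched
Jobs: 4 total, 3 matched, 1 unmatched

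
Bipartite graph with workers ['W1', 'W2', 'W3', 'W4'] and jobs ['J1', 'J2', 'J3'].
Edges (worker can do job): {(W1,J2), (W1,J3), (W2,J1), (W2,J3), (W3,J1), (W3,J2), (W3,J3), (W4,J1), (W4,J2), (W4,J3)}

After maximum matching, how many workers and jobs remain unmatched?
Unmatched: 1 workers, 0 jobs

Maximum matching size: 3
Workers: 4 total, 3 matched, 1 unmatched
Jobs: 3 total, 3 matched, 0 unmatched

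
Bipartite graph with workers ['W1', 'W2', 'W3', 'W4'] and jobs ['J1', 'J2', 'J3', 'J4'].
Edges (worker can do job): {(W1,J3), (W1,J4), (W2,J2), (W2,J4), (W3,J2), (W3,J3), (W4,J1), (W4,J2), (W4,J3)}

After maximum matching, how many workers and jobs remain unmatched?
Unmatched: 0 workers, 0 jobs

Maximum matching size: 4
Workers: 4 total, 4 matched, 0 unmatched
Jobs: 4 total, 4 matched, 0 unmatched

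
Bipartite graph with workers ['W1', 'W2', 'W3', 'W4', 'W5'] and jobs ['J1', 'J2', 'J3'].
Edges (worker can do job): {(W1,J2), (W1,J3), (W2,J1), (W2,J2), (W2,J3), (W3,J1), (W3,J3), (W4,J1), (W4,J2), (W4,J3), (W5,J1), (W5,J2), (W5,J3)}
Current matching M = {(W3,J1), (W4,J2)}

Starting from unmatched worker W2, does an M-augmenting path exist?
Yes: W2 → J2 → W4 → J3

An M-augmenting path alternates non-matching / matching edges, starting and ending at unmatched vertices.
Path: W2 → J2 → W4 → J3
(J3 is unmatched in M, so the path is augmenting.)
Flipping edges along this path would increase |M| from 2 to 3.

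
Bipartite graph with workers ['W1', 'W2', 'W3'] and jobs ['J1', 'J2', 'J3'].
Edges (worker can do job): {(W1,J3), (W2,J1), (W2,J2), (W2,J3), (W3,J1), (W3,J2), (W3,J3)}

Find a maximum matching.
Matching: {(W1,J3), (W2,J1), (W3,J2)}

Maximum matching (size 3):
  W1 → J3
  W2 → J1
  W3 → J2

Each worker is assigned to at most one job, and each job to at most one worker.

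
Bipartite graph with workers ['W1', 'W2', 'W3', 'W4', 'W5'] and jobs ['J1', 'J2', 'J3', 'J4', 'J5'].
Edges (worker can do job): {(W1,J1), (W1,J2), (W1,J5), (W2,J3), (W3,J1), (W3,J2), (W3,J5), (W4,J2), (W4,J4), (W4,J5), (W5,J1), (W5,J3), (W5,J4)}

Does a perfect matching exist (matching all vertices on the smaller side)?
Yes, perfect matching exists (size 5)

Perfect matching: {(W1,J1), (W2,J3), (W3,J2), (W4,J5), (W5,J4)}
All 5 vertices on the smaller side are matched.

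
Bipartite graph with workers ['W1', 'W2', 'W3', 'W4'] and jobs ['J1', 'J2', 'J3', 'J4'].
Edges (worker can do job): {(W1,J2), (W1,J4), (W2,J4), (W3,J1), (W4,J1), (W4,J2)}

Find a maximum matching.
Matching: {(W1,J4), (W3,J1), (W4,J2)}

Maximum matching (size 3):
  W1 → J4
  W3 → J1
  W4 → J2

Each worker is assigned to at most one job, and each job to at most one worker.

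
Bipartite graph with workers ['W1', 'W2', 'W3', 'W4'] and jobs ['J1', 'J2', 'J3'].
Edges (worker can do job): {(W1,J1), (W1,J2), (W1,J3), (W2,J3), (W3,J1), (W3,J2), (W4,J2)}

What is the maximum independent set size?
Maximum independent set = 4

By König's theorem:
- Min vertex cover = Max matching = 3
- Max independent set = Total vertices - Min vertex cover
- Max independent set = 7 - 3 = 4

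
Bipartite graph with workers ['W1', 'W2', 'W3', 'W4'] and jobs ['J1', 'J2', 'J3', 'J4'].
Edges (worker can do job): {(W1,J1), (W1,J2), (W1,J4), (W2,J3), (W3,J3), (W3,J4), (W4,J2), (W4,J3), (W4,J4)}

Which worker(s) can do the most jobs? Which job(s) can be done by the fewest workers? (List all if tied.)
Most versatile: W1, W4 (3 jobs); Least covered: J1 (1 workers)

Worker degrees (jobs they can do): W1:3, W2:1, W3:2, W4:3
Job degrees (workers who can do it): J1:1, J2:2, J3:3, J4:3

Maximum worker degree is 3, achieved by: W1, W4
Minimum job degree is 1, achieved by: J1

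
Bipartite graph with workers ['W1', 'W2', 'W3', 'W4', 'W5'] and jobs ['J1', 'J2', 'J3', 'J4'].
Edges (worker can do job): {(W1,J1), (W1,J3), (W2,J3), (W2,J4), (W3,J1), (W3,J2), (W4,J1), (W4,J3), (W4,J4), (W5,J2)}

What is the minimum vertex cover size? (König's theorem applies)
Minimum vertex cover size = 4

By König's theorem: in bipartite graphs,
min vertex cover = max matching = 4

Maximum matching has size 4, so minimum vertex cover also has size 4.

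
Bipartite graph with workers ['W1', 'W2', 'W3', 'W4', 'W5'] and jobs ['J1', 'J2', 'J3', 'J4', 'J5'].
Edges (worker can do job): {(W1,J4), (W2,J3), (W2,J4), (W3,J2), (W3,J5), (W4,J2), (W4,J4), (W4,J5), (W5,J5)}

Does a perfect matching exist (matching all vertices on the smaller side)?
No, maximum matching has size 4 < 5

Maximum matching has size 4, need 5 for perfect matching.
Unmatched workers: ['W1']
Unmatched jobs: ['J1']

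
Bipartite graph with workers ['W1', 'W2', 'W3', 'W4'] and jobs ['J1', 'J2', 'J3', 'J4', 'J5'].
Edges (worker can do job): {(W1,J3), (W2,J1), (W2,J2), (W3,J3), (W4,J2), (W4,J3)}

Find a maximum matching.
Matching: {(W2,J1), (W3,J3), (W4,J2)}

Maximum matching (size 3):
  W2 → J1
  W3 → J3
  W4 → J2

Each worker is assigned to at most one job, and each job to at most one worker.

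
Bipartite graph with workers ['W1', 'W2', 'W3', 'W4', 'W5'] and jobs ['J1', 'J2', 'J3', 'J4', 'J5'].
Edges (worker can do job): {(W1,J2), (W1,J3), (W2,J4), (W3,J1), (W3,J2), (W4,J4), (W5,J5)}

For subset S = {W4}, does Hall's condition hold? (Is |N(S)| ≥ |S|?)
Yes: |N(S)| = 1, |S| = 1

Subset S = {W4}
Neighbors N(S) = {J4}

|N(S)| = 1, |S| = 1
Hall's condition: |N(S)| ≥ |S| is satisfied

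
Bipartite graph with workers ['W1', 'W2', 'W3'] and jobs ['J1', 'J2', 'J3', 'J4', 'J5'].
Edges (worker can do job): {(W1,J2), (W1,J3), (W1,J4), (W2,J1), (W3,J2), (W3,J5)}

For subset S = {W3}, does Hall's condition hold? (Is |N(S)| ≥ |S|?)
Yes: |N(S)| = 2, |S| = 1

Subset S = {W3}
Neighbors N(S) = {J2, J5}

|N(S)| = 2, |S| = 1
Hall's condition: |N(S)| ≥ |S| is satisfied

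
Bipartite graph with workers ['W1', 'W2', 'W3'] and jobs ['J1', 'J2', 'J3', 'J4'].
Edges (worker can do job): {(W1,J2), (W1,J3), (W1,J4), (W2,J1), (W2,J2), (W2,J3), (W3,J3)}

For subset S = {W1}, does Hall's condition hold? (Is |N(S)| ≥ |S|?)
Yes: |N(S)| = 3, |S| = 1

Subset S = {W1}
Neighbors N(S) = {J2, J3, J4}

|N(S)| = 3, |S| = 1
Hall's condition: |N(S)| ≥ |S| is satisfied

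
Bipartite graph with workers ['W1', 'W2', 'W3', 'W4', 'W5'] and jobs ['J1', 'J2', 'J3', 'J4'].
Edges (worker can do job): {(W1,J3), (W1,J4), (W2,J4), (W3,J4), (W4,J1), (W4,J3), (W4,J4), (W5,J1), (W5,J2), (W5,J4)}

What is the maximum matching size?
Maximum matching size = 4

Maximum matching: {(W1,J3), (W3,J4), (W4,J1), (W5,J2)}
Size: 4

This assigns 4 workers to 4 distinct jobs.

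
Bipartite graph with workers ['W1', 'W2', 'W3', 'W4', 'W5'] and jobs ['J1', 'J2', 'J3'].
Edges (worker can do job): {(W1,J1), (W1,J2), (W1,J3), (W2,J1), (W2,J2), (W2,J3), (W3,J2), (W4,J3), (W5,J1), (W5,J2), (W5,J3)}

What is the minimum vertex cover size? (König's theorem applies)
Minimum vertex cover size = 3

By König's theorem: in bipartite graphs,
min vertex cover = max matching = 3

Maximum matching has size 3, so minimum vertex cover also has size 3.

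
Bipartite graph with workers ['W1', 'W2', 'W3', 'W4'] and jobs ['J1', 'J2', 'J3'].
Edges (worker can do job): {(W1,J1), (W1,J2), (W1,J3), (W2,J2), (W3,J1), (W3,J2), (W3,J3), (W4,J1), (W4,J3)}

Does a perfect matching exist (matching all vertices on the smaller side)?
Yes, perfect matching exists (size 3)

Perfect matching: {(W1,J1), (W3,J2), (W4,J3)}
All 3 vertices on the smaller side are matched.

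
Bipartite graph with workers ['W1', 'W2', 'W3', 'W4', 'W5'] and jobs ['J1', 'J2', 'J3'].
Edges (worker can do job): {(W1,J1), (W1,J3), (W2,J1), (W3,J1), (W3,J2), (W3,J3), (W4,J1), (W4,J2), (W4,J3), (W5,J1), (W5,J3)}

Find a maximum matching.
Matching: {(W3,J1), (W4,J2), (W5,J3)}

Maximum matching (size 3):
  W3 → J1
  W4 → J2
  W5 → J3

Each worker is assigned to at most one job, and each job to at most one worker.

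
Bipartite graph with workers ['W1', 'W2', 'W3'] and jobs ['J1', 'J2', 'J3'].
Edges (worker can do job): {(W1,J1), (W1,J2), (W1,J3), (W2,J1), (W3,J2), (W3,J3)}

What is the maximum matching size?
Maximum matching size = 3

Maximum matching: {(W1,J3), (W2,J1), (W3,J2)}
Size: 3

This assigns 3 workers to 3 distinct jobs.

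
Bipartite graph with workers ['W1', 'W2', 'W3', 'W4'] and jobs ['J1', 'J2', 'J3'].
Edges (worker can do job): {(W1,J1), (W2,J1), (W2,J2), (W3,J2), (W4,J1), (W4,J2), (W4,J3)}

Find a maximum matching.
Matching: {(W1,J1), (W3,J2), (W4,J3)}

Maximum matching (size 3):
  W1 → J1
  W3 → J2
  W4 → J3

Each worker is assigned to at most one job, and each job to at most one worker.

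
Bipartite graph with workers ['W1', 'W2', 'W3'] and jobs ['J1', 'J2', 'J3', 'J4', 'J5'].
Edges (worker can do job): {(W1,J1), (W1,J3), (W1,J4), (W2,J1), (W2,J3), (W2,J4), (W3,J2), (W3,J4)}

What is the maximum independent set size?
Maximum independent set = 5

By König's theorem:
- Min vertex cover = Max matching = 3
- Max independent set = Total vertices - Min vertex cover
- Max independent set = 8 - 3 = 5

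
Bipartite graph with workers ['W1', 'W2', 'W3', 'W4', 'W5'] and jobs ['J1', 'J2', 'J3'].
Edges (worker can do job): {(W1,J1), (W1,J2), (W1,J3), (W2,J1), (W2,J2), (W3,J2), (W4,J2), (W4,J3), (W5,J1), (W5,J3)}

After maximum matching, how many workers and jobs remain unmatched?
Unmatched: 2 workers, 0 jobs

Maximum matching size: 3
Workers: 5 total, 3 matched, 2 unmatched
Jobs: 3 total, 3 matched, 0 unmatched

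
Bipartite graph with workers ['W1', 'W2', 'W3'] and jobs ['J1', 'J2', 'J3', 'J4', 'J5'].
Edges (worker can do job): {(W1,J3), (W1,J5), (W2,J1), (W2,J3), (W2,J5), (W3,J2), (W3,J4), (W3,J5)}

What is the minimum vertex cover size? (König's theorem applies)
Minimum vertex cover size = 3

By König's theorem: in bipartite graphs,
min vertex cover = max matching = 3

Maximum matching has size 3, so minimum vertex cover also has size 3.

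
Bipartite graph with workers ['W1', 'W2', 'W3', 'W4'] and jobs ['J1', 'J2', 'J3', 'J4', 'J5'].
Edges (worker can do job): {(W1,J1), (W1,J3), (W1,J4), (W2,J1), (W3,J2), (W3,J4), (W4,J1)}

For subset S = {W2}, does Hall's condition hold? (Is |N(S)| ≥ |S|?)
Yes: |N(S)| = 1, |S| = 1

Subset S = {W2}
Neighbors N(S) = {J1}

|N(S)| = 1, |S| = 1
Hall's condition: |N(S)| ≥ |S| is satisfied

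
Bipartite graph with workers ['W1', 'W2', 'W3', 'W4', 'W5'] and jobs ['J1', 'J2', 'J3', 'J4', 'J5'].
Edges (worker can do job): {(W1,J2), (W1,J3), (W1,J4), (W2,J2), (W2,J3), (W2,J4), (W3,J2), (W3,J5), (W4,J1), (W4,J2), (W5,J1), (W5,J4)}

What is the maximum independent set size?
Maximum independent set = 5

By König's theorem:
- Min vertex cover = Max matching = 5
- Max independent set = Total vertices - Min vertex cover
- Max independent set = 10 - 5 = 5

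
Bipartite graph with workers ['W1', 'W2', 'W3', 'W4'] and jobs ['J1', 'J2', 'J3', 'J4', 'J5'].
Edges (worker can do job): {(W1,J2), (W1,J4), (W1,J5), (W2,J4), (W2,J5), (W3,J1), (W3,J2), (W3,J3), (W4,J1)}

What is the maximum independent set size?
Maximum independent set = 5

By König's theorem:
- Min vertex cover = Max matching = 4
- Max independent set = Total vertices - Min vertex cover
- Max independent set = 9 - 4 = 5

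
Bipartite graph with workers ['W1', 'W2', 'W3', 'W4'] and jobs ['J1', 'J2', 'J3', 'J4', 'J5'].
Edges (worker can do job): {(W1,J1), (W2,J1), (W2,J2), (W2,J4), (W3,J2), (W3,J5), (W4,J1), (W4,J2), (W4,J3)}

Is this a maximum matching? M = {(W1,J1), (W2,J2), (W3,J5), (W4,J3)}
Yes, size 4 is maximum

Proposed matching has size 4.
Maximum matching size for this graph: 4.

This is a maximum matching.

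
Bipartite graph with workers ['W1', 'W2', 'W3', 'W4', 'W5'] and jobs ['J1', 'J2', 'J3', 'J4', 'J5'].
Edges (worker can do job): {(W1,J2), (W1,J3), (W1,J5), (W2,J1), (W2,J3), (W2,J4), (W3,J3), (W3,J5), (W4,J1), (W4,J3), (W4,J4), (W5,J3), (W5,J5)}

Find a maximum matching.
Matching: {(W1,J2), (W2,J4), (W3,J5), (W4,J1), (W5,J3)}

Maximum matching (size 5):
  W1 → J2
  W2 → J4
  W3 → J5
  W4 → J1
  W5 → J3

Each worker is assigned to at most one job, and each job to at most one worker.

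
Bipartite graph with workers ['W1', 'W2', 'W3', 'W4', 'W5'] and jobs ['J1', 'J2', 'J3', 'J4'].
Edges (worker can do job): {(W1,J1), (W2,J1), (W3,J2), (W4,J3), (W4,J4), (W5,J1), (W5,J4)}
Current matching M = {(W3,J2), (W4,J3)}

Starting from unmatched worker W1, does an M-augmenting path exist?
Yes: W1 → J1

An M-augmenting path alternates non-matching / matching edges, starting and ending at unmatched vertices.
Path: W1 → J1
(J1 is unmatched in M, so the path is augmenting.)
Flipping edges along this path would increase |M| from 2 to 3.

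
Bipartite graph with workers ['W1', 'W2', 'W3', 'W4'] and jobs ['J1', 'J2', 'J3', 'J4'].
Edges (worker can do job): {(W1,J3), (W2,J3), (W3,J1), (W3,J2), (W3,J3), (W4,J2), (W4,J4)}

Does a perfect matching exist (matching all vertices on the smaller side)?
No, maximum matching has size 3 < 4

Maximum matching has size 3, need 4 for perfect matching.
Unmatched workers: ['W2']
Unmatched jobs: ['J4']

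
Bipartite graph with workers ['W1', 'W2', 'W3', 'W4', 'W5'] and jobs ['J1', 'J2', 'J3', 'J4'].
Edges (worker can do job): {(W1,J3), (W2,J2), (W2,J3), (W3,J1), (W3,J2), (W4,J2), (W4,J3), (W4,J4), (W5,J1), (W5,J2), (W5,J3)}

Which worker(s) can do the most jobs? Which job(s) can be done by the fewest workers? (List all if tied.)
Most versatile: W4, W5 (3 jobs); Least covered: J4 (1 workers)

Worker degrees (jobs they can do): W1:1, W2:2, W3:2, W4:3, W5:3
Job degrees (workers who can do it): J1:2, J2:4, J3:4, J4:1

Maximum worker degree is 3, achieved by: W4, W5
Minimum job degree is 1, achieved by: J4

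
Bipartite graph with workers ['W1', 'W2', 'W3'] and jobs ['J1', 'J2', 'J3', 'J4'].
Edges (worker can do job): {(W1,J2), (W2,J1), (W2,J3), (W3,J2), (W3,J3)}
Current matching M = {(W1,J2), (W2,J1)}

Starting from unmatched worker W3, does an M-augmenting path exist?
Yes: W3 → J3

An M-augmenting path alternates non-matching / matching edges, starting and ending at unmatched vertices.
Path: W3 → J3
(J3 is unmatched in M, so the path is augmenting.)
Flipping edges along this path would increase |M| from 2 to 3.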